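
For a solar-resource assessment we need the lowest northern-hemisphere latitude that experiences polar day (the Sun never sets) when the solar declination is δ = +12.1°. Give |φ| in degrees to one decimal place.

|φ| = 77.9°

Polar day requires cos H₀ = −tan φ tan δ ≤ −1, i.e. tan φ tan δ ≥ 1.
The boundary is |tan φ| · |tan δ| = 1, so |φ| = 90° − |δ| = 90° − 12.1° = 77.9° in the northern hemisphere.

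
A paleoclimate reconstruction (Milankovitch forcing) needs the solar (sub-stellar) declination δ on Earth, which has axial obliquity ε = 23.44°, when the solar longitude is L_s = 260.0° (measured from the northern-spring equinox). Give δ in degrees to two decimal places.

δ = -23.06°

sin δ = sin ε · sin L_s = sin 23.44° × sin 260.0° = -0.391745.
δ = arcsin(-0.391745) = -23.06°.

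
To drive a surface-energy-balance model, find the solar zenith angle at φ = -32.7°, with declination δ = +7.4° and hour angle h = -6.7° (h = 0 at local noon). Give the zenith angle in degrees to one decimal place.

cos θ_z = sin φ sin δ + cos φ cos δ cos h = -0.069581 + 0.828803 = 0.759222.
θ_z = arccos(0.759222) = 40.6°.

θ_z = 40.6°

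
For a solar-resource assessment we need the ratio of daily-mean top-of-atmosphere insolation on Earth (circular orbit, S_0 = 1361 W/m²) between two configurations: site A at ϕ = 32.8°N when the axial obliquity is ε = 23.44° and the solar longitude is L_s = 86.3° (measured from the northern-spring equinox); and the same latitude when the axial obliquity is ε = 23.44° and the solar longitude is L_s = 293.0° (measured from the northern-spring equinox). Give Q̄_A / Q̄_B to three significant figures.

— Configuration A (ϕ=+32.8°):
Solar declination: sin δ = sin ε · sin L_s = sin 23.44° × sin 86.3° = 0.39696, so δ = +23.388°.
cos h₀ = −tan(+32.8°) tan(+23.388°) = -0.2787, h₀ = 1.8533 rad.
Bracket: h₀ sin ϕ sin δ + cos ϕ cos δ sin h₀ = 1.8533×0.54171×0.39696 + 0.84057×0.91784×0.96037 = 0.398528 + 0.740934 = 1.139462.
Q̄ = (S_0/π) × [bracket] = (1361/π) × 1.139462 = 493.64 W/m².
— Configuration B (ϕ=+32.8°):
Solar declination: sin δ = sin ε · sin L_s = sin 23.44° × sin 293.0° = -0.36617, so δ = -21.479°.
cos h₀ = −tan(+32.8°) tan(-21.479°) = 0.2536, h₀ = 1.3144 rad.
Bracket: h₀ sin ϕ sin δ + cos ϕ cos δ sin h₀ = 1.3144×0.54171×-0.36617 + 0.84057×0.93055×0.96731 = -0.260722 + 0.756623 = 0.495901.
Q̄ = (S_0/π) × [bracket] = (1361/π) × 0.495901 = 214.83 W/m².
Ratio Q̄_A / Q̄_B = 493.64 / 214.83 = 2.298.

Q̄_A / Q̄_B ≈ 2.30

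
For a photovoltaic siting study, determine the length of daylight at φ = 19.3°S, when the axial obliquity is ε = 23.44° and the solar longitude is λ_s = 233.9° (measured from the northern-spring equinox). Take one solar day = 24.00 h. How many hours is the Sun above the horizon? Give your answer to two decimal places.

12.91 h

Solar declination: sin δ = sin ε · sin λ_s = sin 23.44° × sin 233.9° = -0.32141, so δ = -18.748°.
cos H₀ = −tan φ · tan δ = −tan(-19.3°) × tan(-18.748°) = -0.1189, so H₀ = 1.6899 rad = 96.83°.
Daylight = 2H₀/(2π) × 24.00 h = (1.6899/π) × 24.00 = 12.91 h.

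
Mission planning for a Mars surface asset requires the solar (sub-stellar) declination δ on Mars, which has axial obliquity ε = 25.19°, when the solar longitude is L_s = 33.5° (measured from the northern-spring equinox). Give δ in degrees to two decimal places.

δ = +13.59°

sin δ = sin ε · sin L_s = sin 25.19° × sin 33.5° = 0.234916.
δ = arcsin(0.234916) = +13.59°.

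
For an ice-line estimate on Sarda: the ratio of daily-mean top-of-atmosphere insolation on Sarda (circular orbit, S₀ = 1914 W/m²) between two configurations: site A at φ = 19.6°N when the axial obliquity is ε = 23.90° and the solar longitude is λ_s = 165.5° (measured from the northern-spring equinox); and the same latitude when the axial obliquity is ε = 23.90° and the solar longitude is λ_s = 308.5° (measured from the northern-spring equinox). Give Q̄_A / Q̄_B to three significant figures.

Q̄_A / Q̄_B ≈ 1.35

— Configuration A (φ=+19.6°):
Solar declination: sin δ = sin ε · sin λ_s = sin 23.90° × sin 165.5° = 0.10144, so δ = +5.822°.
cos H₀ = −tan(+19.6°) tan(+5.822°) = -0.0363, H₀ = 1.6071 rad.
Bracket: H₀ sin φ sin δ + cos φ cos δ sin H₀ = 1.6071×0.33545×0.10144 + 0.94206×0.99484×0.99934 = 0.054686 + 0.936580 = 0.991266.
Q̄ = (S₀/π) × [bracket] = (1914/π) × 0.991266 = 603.92 W/m².
— Configuration B (φ=+19.6°):
Solar declination: sin δ = sin ε · sin λ_s = sin 23.90° × sin 308.5° = -0.31707, so δ = -18.486°.
cos H₀ = −tan(+19.6°) tan(-18.486°) = 0.1190, H₀ = 1.4515 rad.
Bracket: H₀ sin φ sin δ + cos φ cos δ sin H₀ = 1.4515×0.33545×-0.31707 + 0.94206×0.94840×0.99289 = -0.154383 + 0.887097 = 0.732714.
Q̄ = (S₀/π) × [bracket] = (1914/π) × 0.732714 = 446.40 W/m².
Ratio Q̄_A / Q̄_B = 603.92 / 446.40 = 1.353.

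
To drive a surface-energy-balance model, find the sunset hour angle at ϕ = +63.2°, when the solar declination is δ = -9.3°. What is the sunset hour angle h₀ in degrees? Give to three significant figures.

h₀ = 71.1°

cos h₀ = −tan ϕ · tan δ = −tan(+63.2°) × tan(-9.300°) = 0.3242, so h₀ = 1.2406 rad = 71.08°.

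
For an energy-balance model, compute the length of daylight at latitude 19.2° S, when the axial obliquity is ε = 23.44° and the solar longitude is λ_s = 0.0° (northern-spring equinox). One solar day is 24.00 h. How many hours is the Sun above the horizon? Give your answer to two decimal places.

12.00 h

Solar declination: sin δ = sin ε · sin λ_s = sin 23.44° × sin 0.0° = 0.00000, so δ = +0.000°.
cos H₀ = −tan φ · tan δ = −tan(-19.2°) × tan(+0.000°) = 0.0000, so H₀ = 1.5708 rad = 90.00°.
Daylight = 2H₀/(2π) × 24.00 h = (1.5708/π) × 24.00 = 12.00 h.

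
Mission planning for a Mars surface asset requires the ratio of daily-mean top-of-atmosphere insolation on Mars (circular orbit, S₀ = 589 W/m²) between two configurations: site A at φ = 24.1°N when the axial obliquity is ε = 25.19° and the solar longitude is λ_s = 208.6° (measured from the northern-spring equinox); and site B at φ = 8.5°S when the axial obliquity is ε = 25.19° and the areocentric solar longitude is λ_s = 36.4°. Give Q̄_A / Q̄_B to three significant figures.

Q̄_A / Q̄_B ≈ 0.853

— Configuration A (φ=+24.1°):
Solar declination: sin δ = sin ε · sin λ_s = sin 25.19° × sin 208.6° = -0.20374, so δ = -11.756°.
cos H₀ = −tan(+24.1°) tan(-11.756°) = 0.0931, H₀ = 1.4776 rad.
Bracket: H₀ sin φ sin δ + cos φ cos δ sin H₀ = 1.4776×0.40833×-0.20374 + 0.91283×0.97902×0.99566 = -0.122926 + 0.889800 = 0.766874.
Q̄ = (S₀/π) × [bracket] = (589/π) × 0.766874 = 143.78 W/m².
— Configuration B (φ=-8.5°):
sin δ = sin 25.19° × sin 36.4° = 0.25257, so δ = +14.630°.
cos H₀ = −tan(-8.5°) tan(+14.630°) = 0.0390, H₀ = 1.5318 rad.
Bracket: H₀ sin φ sin δ + cos φ cos δ sin H₀ = 1.5318×-0.14781×0.25257 + 0.98902×0.96758×0.99924 = -0.057186 + 0.956229 = 0.899043.
Q̄ = (S₀/π) × [bracket] = (589/π) × 0.899043 = 168.56 W/m².
Ratio Q̄_A / Q̄_B = 143.78 / 168.56 = 0.8530.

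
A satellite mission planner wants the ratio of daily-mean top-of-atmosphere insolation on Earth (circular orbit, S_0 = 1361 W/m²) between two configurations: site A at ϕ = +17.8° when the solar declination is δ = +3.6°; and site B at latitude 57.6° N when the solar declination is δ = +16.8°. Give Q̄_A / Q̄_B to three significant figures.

Q̄_A / Q̄_B ≈ 1.03

— Configuration A (ϕ=+17.8°):
cos h₀ = −tan(+17.8°) tan(+3.600°) = -0.0202, h₀ = 1.5910 rad.
Bracket: h₀ sin ϕ sin δ + cos ϕ cos δ sin h₀ = 1.5910×0.30570×0.06279 + 0.95213×0.99803×0.99980 = 0.030539 + 0.950064 = 0.980603.
Q̄ = (S_0/π) × [bracket] = (1361/π) × 0.980603 = 424.82 W/m².
— Configuration B (ϕ=+57.6°):
cos h₀ = −tan(+57.6°) tan(+16.800°) = -0.4757, h₀ = 2.0666 rad.
Bracket: h₀ sin ϕ sin δ + cos ϕ cos δ sin h₀ = 2.0666×0.84433×0.28903 + 0.53583×0.95732×0.87958 = 0.504326 + 0.451190 = 0.955516.
Q̄ = (S_0/π) × [bracket] = (1361/π) × 0.955516 = 413.95 W/m².
Ratio Q̄_A / Q̄_B = 424.82 / 413.95 = 1.026.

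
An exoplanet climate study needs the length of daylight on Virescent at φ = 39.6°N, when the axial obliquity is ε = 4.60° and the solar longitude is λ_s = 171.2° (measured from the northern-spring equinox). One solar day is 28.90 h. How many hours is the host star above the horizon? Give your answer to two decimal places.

14.54 h

Solar declination: sin δ = sin ε · sin λ_s = sin 4.60° × sin 171.2° = 0.01227, so δ = +0.703°.
cos H₀ = −tan φ · tan δ = −tan(+39.6°) × tan(+0.703°) = -0.0102, so H₀ = 1.5809 rad = 90.58°.
Daylight = 2H₀/(2π) × 28.90 h = (1.5809/π) × 28.90 = 14.54 h.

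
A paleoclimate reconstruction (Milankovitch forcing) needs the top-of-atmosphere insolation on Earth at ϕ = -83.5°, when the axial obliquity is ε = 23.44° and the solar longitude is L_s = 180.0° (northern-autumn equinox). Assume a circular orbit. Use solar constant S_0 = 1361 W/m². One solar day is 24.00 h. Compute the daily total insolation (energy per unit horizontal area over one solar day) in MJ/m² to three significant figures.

Solar declination: sin δ = sin ε · sin L_s = sin 23.44° × sin 180.0° = 0.00000, so δ = +0.000°.
cos h₀ = −tan(-83.5°) tan(+0.000°) = 0.0000, h₀ = 1.5708 rad.
Bracket: h₀ sin ϕ sin δ + cos ϕ cos δ sin h₀ = 1.5708×-0.99357×0.00000 + 0.11320×1.00000×1.00000 = -0.000000 + 0.113200 = 0.113200.
Q̄ = (S_0/π) × [bracket] = (1361/π) × 0.113200 = 49.040 W/m².
Daily total = Q̄ × 24.00 h × 3600 s/h = 49.040 × 24.00 × 3600 / 10⁶ = 4.237 MJ/m².

4.24 MJ/m²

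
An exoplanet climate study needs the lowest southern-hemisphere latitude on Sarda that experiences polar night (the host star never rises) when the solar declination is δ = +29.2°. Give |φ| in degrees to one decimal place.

Polar night requires cos H₀ = −tan φ tan δ ≥ 1, i.e. tan φ tan δ ≤ −1.
The boundary is |tan φ| · |tan δ| = 1, so |φ| = 90° − |δ| = 90° − 29.2° = 60.8° in the southern hemisphere.

|φ| = 60.8°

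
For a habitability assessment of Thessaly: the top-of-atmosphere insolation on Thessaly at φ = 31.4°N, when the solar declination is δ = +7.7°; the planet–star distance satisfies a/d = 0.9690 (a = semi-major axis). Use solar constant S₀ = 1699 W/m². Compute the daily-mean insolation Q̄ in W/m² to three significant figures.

cos H₀ = −tan(+31.4°) tan(+7.700°) = -0.0825, H₀ = 1.6534 rad.
Bracket: H₀ sin φ sin δ + cos φ cos δ sin H₀ = 1.6534×0.52101×0.13399 + 0.85355×0.99098×0.99659 = 0.115424 + 0.842967 = 0.958391.
Inverse-square distance factor (a/d)² = 0.9690² = 0.938961.
Q̄ = (S₀/π) × 0.938961 × [bracket] = (1699/π) × 0.938961 × 0.958391 = 486.7 W/m².

Q̄ ≈ 487 W/m²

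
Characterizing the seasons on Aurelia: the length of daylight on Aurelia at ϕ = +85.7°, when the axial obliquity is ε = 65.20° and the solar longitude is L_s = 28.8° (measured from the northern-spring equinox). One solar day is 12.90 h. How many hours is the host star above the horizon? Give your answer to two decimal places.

Solar declination: sin δ = sin ε · sin L_s = sin 65.20° × sin 28.8° = 0.43733, so δ = +25.933°.
Sunrise equation: cos h₀ = −tan ϕ · tan δ = -6.4675 ≤ −1, so the host star never sets (polar day) and h₀ = π.
Daylight = 2h₀/(2π) × 12.90 h = (3.1416/π) × 12.90 = 12.90 h.

12.90 h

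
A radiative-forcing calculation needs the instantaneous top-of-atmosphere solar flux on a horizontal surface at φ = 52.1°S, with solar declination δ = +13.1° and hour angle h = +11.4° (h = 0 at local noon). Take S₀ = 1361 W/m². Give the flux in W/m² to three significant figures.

555 W/m²

cos θ_z = sin φ sin δ + cos φ cos δ cos h = -0.178847 + 0.586495 = 0.407648.
Flux = S₀ · cos θ_z = 1361 × 0.407648 = 554.8 W/m².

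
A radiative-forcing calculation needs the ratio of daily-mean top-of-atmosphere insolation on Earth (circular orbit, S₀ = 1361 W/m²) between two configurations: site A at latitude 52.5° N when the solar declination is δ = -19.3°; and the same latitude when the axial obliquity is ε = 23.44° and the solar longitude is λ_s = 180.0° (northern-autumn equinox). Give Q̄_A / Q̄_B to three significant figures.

Q̄_A / Q̄_B ≈ 0.367

— Configuration A (φ=+52.5°):
cos H₀ = −tan(+52.5°) tan(-19.300°) = 0.4564, H₀ = 1.0969 rad.
Bracket: H₀ sin φ sin δ + cos φ cos δ sin H₀ = 1.0969×0.79335×-0.33051 + 0.60876×0.94380×0.88978 = -0.287618 + 0.511221 = 0.223603.
Q̄ = (S₀/π) × [bracket] = (1361/π) × 0.223603 = 96.869 W/m².
— Configuration B (φ=+52.5°):
Solar declination: sin δ = sin ε · sin λ_s = sin 23.44° × sin 180.0° = 0.00000, so δ = +0.000°.
cos H₀ = −tan(+52.5°) tan(+0.000°) = -0.0000, H₀ = 1.5708 rad.
Bracket: H₀ sin φ sin δ + cos φ cos δ sin H₀ = 1.5708×0.79335×0.00000 + 0.60876×1.00000×1.00000 = 0.000000 + 0.608760 = 0.608760.
Q̄ = (S₀/π) × [bracket] = (1361/π) × 0.608760 = 263.73 W/m².
Ratio Q̄_A / Q̄_B = 96.869 / 263.73 = 0.3673.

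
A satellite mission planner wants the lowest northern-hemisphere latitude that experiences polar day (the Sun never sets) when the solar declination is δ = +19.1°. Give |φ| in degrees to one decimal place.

|φ| = 70.9°

Polar day requires cos H₀ = −tan φ tan δ ≤ −1, i.e. tan φ tan δ ≥ 1.
The boundary is |tan φ| · |tan δ| = 1, so |φ| = 90° − |δ| = 90° − 19.1° = 70.9° in the northern hemisphere.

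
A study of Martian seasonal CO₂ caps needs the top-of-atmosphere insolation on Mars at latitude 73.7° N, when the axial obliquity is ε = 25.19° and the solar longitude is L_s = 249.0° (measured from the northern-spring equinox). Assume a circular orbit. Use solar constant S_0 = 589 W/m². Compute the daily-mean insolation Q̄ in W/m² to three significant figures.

Solar declination: sin δ = sin ε · sin L_s = sin 25.19° × sin 249.0° = -0.39735, so δ = -23.413°.
cos h₀ = −tan(+73.7°) tan(-23.413°) = 1.4808 ≥ 1 ⇒ polar night, h₀ = 0 and Q̄ = 0.

Q̄ ≈ 0.00 W/m²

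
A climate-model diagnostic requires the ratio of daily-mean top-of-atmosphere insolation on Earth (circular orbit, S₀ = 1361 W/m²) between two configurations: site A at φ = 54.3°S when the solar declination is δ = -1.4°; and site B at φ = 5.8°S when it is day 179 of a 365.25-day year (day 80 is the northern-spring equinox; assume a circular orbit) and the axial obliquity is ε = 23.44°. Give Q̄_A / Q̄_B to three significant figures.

— Configuration A (φ=-54.3°):
cos H₀ = −tan(-54.3°) tan(-1.400°) = -0.0340, H₀ = 1.6048 rad.
Bracket: H₀ sin φ sin δ + cos φ cos δ sin H₀ = 1.6048×-0.81208×-0.02443 + 0.58354×0.99970×0.99942 = 0.031838 + 0.583027 = 0.614865.
Q̄ = (S₀/π) × [bracket] = (1361/π) × 0.614865 = 266.37 W/m².
— Configuration B (φ=-5.8°):
Solar longitude: λ_s = 360° × (179 − 80)/365.25 = 97.577°.
sin δ = sin 23.44° × sin 97.577° = 0.39432, so δ = +23.223°.
cos H₀ = −tan(-5.8°) tan(+23.223°) = 0.0436, H₀ = 1.5272 rad.
Bracket: H₀ sin φ sin δ + cos φ cos δ sin H₀ = 1.5272×-0.10106×0.39432 + 0.99488×0.91898×0.99905 = -0.060859 + 0.913406 = 0.852547.
Q̄ = (S₀/π) × [bracket] = (1361/π) × 0.852547 = 369.34 W/m².
Ratio Q̄_A / Q̄_B = 266.37 / 369.34 = 0.7212.

Q̄_A / Q̄_B ≈ 0.721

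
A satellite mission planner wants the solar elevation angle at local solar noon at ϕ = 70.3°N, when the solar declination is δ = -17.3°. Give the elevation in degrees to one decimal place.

2.4°

At local noon the hour angle is zero, so the zenith angle equals |ϕ − δ| = |+70.3° − (-17.300°)| = 87.600°.
Elevation = 90° − 87.600° = 2.4°.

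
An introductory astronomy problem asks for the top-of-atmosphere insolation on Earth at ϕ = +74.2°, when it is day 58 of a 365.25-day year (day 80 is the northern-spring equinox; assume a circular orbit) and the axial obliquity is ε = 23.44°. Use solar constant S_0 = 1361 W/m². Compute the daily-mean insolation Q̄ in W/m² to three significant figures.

Q̄ ≈ 36.9 W/m²

Solar longitude: L_s = 360° × (58 − 80)/365.25 = -21.684°, i.e. -21.684° + 360° = 338.316°.
sin δ = sin 23.44° × sin 338.316° = -0.14698, so δ = -8.452°.
cos h₀ = −tan(+74.2°) tan(-8.452°) = 0.5251, h₀ = 1.0180 rad.
Bracket: h₀ sin ϕ sin δ + cos ϕ cos δ sin h₀ = 1.0180×0.96222×-0.14698 + 0.27228×0.98914×0.85104 = -0.143973 + 0.229205 = 0.085232.
Q̄ = (S_0/π) × [bracket] = (1361/π) × 0.085232 = 36.92 W/m².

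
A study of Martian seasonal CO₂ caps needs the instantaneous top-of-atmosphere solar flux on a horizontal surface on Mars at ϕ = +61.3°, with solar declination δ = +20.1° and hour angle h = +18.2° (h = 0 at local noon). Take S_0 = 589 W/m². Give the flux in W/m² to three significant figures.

430 W/m²

cos θ_z = sin ϕ sin δ + cos ϕ cos δ cos h = 0.301440 + 0.428414 = 0.729854.
Flux = S_0 · cos θ_z = 589 × 0.729854 = 429.9 W/m².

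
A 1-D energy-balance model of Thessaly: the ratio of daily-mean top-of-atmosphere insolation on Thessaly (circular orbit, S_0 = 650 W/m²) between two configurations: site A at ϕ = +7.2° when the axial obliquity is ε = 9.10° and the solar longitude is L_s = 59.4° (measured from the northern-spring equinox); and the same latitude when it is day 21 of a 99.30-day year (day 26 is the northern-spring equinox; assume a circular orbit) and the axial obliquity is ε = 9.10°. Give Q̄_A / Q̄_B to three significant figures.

— Configuration A (ϕ=+7.2°):
Solar declination: sin δ = sin ε · sin L_s = sin 9.10° × sin 59.4° = 0.13613, so δ = +7.824°.
cos h₀ = −tan(+7.2°) tan(+7.824°) = -0.0174, h₀ = 1.5882 rad.
Bracket: h₀ sin ϕ sin δ + cos ϕ cos δ sin h₀ = 1.5882×0.12533×0.13613 + 0.99211×0.99069×0.99985 = 0.027097 + 0.982726 = 1.009823.
Q̄ = (S_0/π) × [bracket] = (650/π) × 1.009823 = 208.93 W/m².
— Configuration B (ϕ=+7.2°):
Solar longitude: L_s = 360° × (21 − 26)/99.30 = -18.127°, i.e. -18.127° + 360° = 341.873°.
sin δ = sin 9.10° × sin 341.873° = -0.04921, so δ = -2.820°.
cos h₀ = −tan(+7.2°) tan(-2.820°) = 0.0062, h₀ = 1.5646 rad.
Bracket: h₀ sin ϕ sin δ + cos ϕ cos δ sin h₀ = 1.5646×0.12533×-0.04921 + 0.99211×0.99879×0.99998 = -0.009650 + 0.990890 = 0.981240.
Q̄ = (S_0/π) × [bracket] = (650/π) × 0.981240 = 203.02 W/m².
Ratio Q̄_A / Q̄_B = 208.93 / 203.02 = 1.029.

Q̄_A / Q̄_B ≈ 1.03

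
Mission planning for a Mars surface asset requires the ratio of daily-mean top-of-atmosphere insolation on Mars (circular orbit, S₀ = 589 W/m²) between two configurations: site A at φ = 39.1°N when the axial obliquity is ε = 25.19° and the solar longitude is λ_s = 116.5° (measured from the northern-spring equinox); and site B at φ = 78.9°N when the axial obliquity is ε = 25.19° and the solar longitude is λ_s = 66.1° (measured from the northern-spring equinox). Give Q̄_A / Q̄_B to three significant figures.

— Configuration A (φ=+39.1°):
Solar declination: sin δ = sin ε · sin λ_s = sin 25.19° × sin 116.5° = 0.38090, so δ = +22.390°.
cos H₀ = −tan(+39.1°) tan(+22.390°) = -0.3348, H₀ = 1.9122 rad.
Bracket: H₀ sin φ sin δ + cos φ cos δ sin H₀ = 1.9122×0.63068×0.38090 + 0.77605×0.92461×0.94229 = 0.459360 + 0.676134 = 1.135494.
Q̄ = (S₀/π) × [bracket] = (589/π) × 1.135494 = 212.89 W/m².
— Configuration B (φ=+78.9°):
Solar declination: sin δ = sin ε · sin λ_s = sin 25.19° × sin 66.1° = 0.38913, so δ = +22.900°.
cos H₀ = −tan(+78.9°) tan(+22.900°) = -2.1531 ≤ −1 ⇒ polar day, H₀ = π.
Bracket: H₀ sin φ sin δ + cos φ cos δ sin H₀ = 3.1416×0.98129×0.38913 + 0.19252×0.92118×0.00000 = 1.199618 + 0.000000 = 1.199618.
Q̄ = (S₀/π) × [bracket] = (589/π) × 1.199618 = 224.91 W/m².
Ratio Q̄_A / Q̄_B = 212.89 / 224.91 = 0.9466.

Q̄_A / Q̄_B ≈ 0.947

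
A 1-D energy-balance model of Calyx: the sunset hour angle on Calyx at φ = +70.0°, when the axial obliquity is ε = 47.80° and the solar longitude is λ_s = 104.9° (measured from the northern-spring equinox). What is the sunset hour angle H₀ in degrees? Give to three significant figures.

H₀ = 180°

Solar declination: sin δ = sin ε · sin λ_s = sin 47.80° × sin 104.9° = 0.71590, so δ = +45.717°.
Sunrise equation: cos H₀ = −tan φ · tan δ = -2.8171 ≤ −1, so the host star never sets (polar day) and H₀ = π.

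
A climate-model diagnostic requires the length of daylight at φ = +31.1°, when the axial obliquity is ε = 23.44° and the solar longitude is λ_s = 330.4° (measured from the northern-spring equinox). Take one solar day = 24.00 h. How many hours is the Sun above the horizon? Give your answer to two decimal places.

11.07 h

Solar declination: sin δ = sin ε · sin λ_s = sin 23.44° × sin 330.4° = -0.19648, so δ = -11.331°.
cos H₀ = −tan φ · tan δ = −tan(+31.1°) × tan(-11.331°) = 0.1209, so H₀ = 1.4496 rad = 83.06°.
Daylight = 2H₀/(2π) × 24.00 h = (1.4496/π) × 24.00 = 11.07 h.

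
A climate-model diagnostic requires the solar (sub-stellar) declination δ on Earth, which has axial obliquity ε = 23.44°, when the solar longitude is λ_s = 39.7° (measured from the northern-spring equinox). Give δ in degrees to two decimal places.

sin δ = sin ε · sin λ_s = sin 23.44° × sin 39.7° = 0.254094.
δ = arcsin(0.254094) = +14.72°.

δ = +14.72°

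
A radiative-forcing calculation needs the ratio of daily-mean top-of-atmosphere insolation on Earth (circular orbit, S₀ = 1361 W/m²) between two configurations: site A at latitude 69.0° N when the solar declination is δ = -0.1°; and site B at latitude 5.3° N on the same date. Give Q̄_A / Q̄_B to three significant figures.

— Configuration A (φ=+69.0°):
cos H₀ = −tan(+69.0°) tan(-0.100°) = 0.0045, H₀ = 1.5662 rad.
Bracket: H₀ sin φ sin δ + cos φ cos δ sin H₀ = 1.5662×0.93358×-0.00175 + 0.35837×1.00000×0.99999 = -0.002559 + 0.358366 = 0.355807.
Q̄ = (S₀/π) × [bracket] = (1361/π) × 0.355807 = 154.14 W/m².
— Configuration B (φ=+5.3°):
cos H₀ = −tan(+5.3°) tan(-0.100°) = 0.0002, H₀ = 1.5706 rad.
Bracket: H₀ sin φ sin δ + cos φ cos δ sin H₀ = 1.5706×0.09237×-0.00175 + 0.99572×1.00000×1.00000 = -0.000254 + 0.995720 = 0.995466.
Q̄ = (S₀/π) × [bracket] = (1361/π) × 0.995466 = 431.26 W/m².
Ratio Q̄_A / Q̄_B = 154.14 / 431.26 = 0.3574.

Q̄_A / Q̄_B ≈ 0.357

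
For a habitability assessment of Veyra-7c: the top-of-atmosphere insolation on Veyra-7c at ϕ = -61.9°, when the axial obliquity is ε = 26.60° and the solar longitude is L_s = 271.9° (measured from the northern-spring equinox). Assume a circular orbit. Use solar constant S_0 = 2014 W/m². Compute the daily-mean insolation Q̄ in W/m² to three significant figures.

Q̄ ≈ 799 W/m²

Solar declination: sin δ = sin ε · sin L_s = sin 26.60° × sin 271.9° = -0.44751, so δ = -26.584°.
cos h₀ = −tan(-61.9°) tan(-26.584°) = -0.9372, h₀ = 2.7853 rad.
Bracket: h₀ sin ϕ sin δ + cos ϕ cos δ sin h₀ = 2.7853×-0.88213×-0.44751 + 0.47101×0.89428×0.34879 = 1.099531 + 0.146916 = 1.246447.
Q̄ = (S_0/π) × [bracket] = (2014/π) × 1.246447 = 799.1 W/m².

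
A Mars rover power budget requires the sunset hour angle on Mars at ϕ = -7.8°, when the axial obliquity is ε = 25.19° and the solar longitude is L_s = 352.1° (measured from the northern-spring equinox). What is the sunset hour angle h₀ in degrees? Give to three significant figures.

Solar declination: sin δ = sin ε · sin L_s = sin 25.19° × sin 352.1° = -0.05850, so δ = -3.354°.
cos h₀ = −tan ϕ · tan δ = −tan(-7.8°) × tan(-3.354°) = -0.0080, so h₀ = 1.5788 rad = 90.46°.

h₀ = 90.5°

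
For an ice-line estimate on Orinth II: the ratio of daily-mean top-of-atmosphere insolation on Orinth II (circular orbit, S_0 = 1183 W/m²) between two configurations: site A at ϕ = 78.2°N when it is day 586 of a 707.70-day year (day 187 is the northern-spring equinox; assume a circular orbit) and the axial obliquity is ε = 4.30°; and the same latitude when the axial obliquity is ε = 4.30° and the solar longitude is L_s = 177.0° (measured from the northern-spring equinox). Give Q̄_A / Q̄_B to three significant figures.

Q̄_A / Q̄_B ≈ 0.767

— Configuration A (ϕ=+78.2°):
Solar longitude: L_s = 360° × (586 − 187)/707.70 = 202.967°.
sin δ = sin 4.30° × sin 202.967° = -0.02926, so δ = -1.677°.
cos h₀ = −tan(+78.2°) tan(-1.677°) = 0.1401, h₀ = 1.4302 rad.
Bracket: h₀ sin ϕ sin δ + cos ϕ cos δ sin h₀ = 1.4302×0.97887×-0.02926 + 0.20450×0.99957×0.99014 = -0.040963 + 0.202397 = 0.161434.
Q̄ = (S_0/π) × [bracket] = (1183/π) × 0.161434 = 60.790 W/m².
— Configuration B (ϕ=+78.2°):
Solar declination: sin δ = sin ε · sin L_s = sin 4.30° × sin 177.0° = 0.00392, so δ = +0.225°.
cos h₀ = −tan(+78.2°) tan(+0.225°) = -0.0188, h₀ = 1.5896 rad.
Bracket: h₀ sin ϕ sin δ + cos ϕ cos δ sin h₀ = 1.5896×0.97887×0.00392 + 0.20450×0.99999×0.99982 = 0.006100 + 0.204461 = 0.210561.
Q̄ = (S_0/π) × [bracket] = (1183/π) × 0.210561 = 79.289 W/m².
Ratio Q̄_A / Q̄_B = 60.790 / 79.289 = 0.7667.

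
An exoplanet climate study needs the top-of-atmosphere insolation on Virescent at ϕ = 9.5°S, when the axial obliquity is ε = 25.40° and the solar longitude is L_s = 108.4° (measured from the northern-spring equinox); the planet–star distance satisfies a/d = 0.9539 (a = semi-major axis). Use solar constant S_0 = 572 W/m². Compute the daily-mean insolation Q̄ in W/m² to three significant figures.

Solar declination: sin δ = sin ε · sin L_s = sin 25.40° × sin 108.4° = 0.40701, so δ = +24.017°.
cos h₀ = −tan(-9.5°) tan(+24.017°) = 0.0746, h₀ = 1.4962 rad.
Bracket: h₀ sin ϕ sin δ + cos ϕ cos δ sin h₀ = 1.4962×-0.16505×0.40701 + 0.98629×0.91343×0.99722 = -0.100510 + 0.898402 = 0.797892.
Inverse-square distance factor (a/d)² = 0.9539² = 0.909925.
Q̄ = (S_0/π) × 0.909925 × [bracket] = (572/π) × 0.909925 × 0.797892 = 132.2 W/m².

Q̄ ≈ 132 W/m²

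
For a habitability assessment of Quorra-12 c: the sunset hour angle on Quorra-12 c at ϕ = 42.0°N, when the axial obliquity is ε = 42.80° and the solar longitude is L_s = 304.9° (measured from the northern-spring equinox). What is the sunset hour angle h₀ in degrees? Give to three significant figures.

Solar declination: sin δ = sin ε · sin L_s = sin 42.80° × sin 304.9° = -0.55725, so δ = -33.865°.
cos h₀ = −tan ϕ · tan δ = −tan(+42.0°) × tan(-33.865°) = 0.6043, so h₀ = 0.9220 rad = 52.82°.

h₀ = 52.8°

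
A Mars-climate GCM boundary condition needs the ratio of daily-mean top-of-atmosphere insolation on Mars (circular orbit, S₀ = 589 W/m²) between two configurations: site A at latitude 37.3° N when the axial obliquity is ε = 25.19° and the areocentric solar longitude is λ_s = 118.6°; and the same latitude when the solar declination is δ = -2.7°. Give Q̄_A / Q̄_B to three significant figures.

— Configuration A (φ=+37.3°):
sin δ = sin 25.19° × sin 118.6° = 0.37369, so δ = +21.943°.
cos H₀ = −tan(+37.3°) tan(+21.943°) = -0.3069, H₀ = 1.8827 rad.
Bracket: H₀ sin φ sin δ + cos φ cos δ sin H₀ = 1.8827×0.60599×0.37369 + 0.79547×0.92755×0.95174 = 0.426342 + 0.702230 = 1.128572.
Q̄ = (S₀/π) × [bracket] = (589/π) × 1.128572 = 211.59 W/m².
— Configuration B (φ=+37.3°):
cos H₀ = −tan(+37.3°) tan(-2.700°) = 0.0359, H₀ = 1.5349 rad.
Bracket: H₀ sin φ sin δ + cos φ cos δ sin H₀ = 1.5349×0.60599×-0.04711 + 0.79547×0.99889×0.99935 = -0.043819 + 0.794071 = 0.750252.
Q̄ = (S₀/π) × [bracket] = (589/π) × 0.750252 = 140.66 W/m².
Ratio Q̄_A / Q̄_B = 211.59 / 140.66 = 1.504.

Q̄_A / Q̄_B ≈ 1.50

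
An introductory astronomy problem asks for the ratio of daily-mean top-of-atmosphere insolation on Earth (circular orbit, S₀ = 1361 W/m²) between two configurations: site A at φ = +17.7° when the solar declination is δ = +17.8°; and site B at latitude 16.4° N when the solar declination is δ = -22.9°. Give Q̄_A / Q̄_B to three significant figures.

— Configuration A (φ=+17.7°):
cos H₀ = −tan(+17.7°) tan(+17.800°) = -0.1025, H₀ = 1.6734 rad.
Bracket: H₀ sin φ sin δ + cos φ cos δ sin H₀ = 1.6734×0.30403×0.30570 + 0.95266×0.95213×0.99474 = 0.155529 + 0.902285 = 1.057814.
Q̄ = (S₀/π) × [bracket] = (1361/π) × 1.057814 = 458.27 W/m².
— Configuration B (φ=+16.4°):
cos H₀ = −tan(+16.4°) tan(-22.900°) = 0.1243, H₀ = 1.4461 rad.
Bracket: H₀ sin φ sin δ + cos φ cos δ sin H₀ = 1.4461×0.28234×-0.38912 + 0.95931×0.92119×0.99224 = -0.158875 + 0.876849 = 0.717974.
Q̄ = (S₀/π) × [bracket] = (1361/π) × 0.717974 = 311.04 W/m².
Ratio Q̄_A / Q̄_B = 458.27 / 311.04 = 1.473.

Q̄_A / Q̄_B ≈ 1.47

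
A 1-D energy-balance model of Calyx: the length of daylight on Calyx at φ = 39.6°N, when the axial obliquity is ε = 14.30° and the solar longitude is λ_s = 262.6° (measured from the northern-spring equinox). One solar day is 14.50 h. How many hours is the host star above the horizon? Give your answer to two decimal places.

6.28 h

Solar declination: sin δ = sin ε · sin λ_s = sin 14.30° × sin 262.6° = -0.24494, so δ = -14.178°.
cos H₀ = −tan φ · tan δ = −tan(+39.6°) × tan(-14.178°) = 0.2090, so H₀ = 1.3602 rad = 77.94°.
Daylight = 2H₀/(2π) × 14.50 h = (1.3602/π) × 14.50 = 6.28 h.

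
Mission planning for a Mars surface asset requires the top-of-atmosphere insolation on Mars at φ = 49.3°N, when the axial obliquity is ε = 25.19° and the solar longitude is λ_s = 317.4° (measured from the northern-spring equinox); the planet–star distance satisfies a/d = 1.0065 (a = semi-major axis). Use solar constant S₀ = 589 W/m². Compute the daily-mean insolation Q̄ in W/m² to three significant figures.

Q̄ ≈ 60.8 W/m²

Solar declination: sin δ = sin ε · sin λ_s = sin 25.19° × sin 317.4° = -0.28809, so δ = -16.744°.
cos H₀ = −tan(+49.3°) tan(-16.744°) = 0.3498, H₀ = 1.2135 rad.
Bracket: H₀ sin φ sin δ + cos φ cos δ sin H₀ = 1.2135×0.75813×-0.28809 + 0.65210×0.95760×0.93684 = -0.265040 + 0.585011 = 0.319971.
Inverse-square distance factor (a/d)² = 1.0065² = 1.013042.
Q̄ = (S₀/π) × 1.013042 × [bracket] = (589/π) × 1.013042 × 0.319971 = 60.77 W/m².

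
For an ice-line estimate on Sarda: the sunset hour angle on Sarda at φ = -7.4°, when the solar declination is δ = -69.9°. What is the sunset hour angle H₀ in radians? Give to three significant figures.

cos H₀ = −tan φ · tan δ = −tan(-7.4°) × tan(-69.900°) = -0.3549, so H₀ = 1.9336 rad = 110.79°.

H₀ = 1.93 rad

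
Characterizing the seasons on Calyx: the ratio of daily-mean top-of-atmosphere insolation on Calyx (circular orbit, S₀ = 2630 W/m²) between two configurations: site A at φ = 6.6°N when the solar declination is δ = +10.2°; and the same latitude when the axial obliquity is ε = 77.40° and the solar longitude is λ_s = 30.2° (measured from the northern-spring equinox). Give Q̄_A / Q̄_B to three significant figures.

Q̄_A / Q̄_B ≈ 1.06

— Configuration A (φ=+6.6°):
cos H₀ = −tan(+6.6°) tan(+10.200°) = -0.0208, H₀ = 1.5916 rad.
Bracket: H₀ sin φ sin δ + cos φ cos δ sin H₀ = 1.5916×0.11494×0.17708 + 0.99337×0.98420×0.99978 = 0.032395 + 0.977460 = 1.009855.
Q̄ = (S₀/π) × [bracket] = (2630/π) × 1.009855 = 845.41 W/m².
— Configuration B (φ=+6.6°):
Solar declination: sin δ = sin ε · sin λ_s = sin 77.40° × sin 30.2° = 0.49091, so δ = +29.400°.
cos H₀ = −tan(+6.6°) tan(+29.400°) = -0.0652, H₀ = 1.6360 rad.
Bracket: H₀ sin φ sin δ + cos φ cos δ sin H₀ = 1.6360×0.11494×0.49091 + 0.99337×0.87121×0.99787 = 0.092312 + 0.863591 = 0.955903.
Q̄ = (S₀/π) × [bracket] = (2630/π) × 0.955903 = 800.24 W/m².
Ratio Q̄_A / Q̄_B = 845.41 / 800.24 = 1.056.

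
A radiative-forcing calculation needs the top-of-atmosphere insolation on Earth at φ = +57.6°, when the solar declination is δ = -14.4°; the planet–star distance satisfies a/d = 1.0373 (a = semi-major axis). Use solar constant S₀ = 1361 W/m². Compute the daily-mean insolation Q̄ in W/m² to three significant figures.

Q̄ ≈ 108 W/m²

cos H₀ = −tan(+57.6°) tan(-14.400°) = 0.4046, H₀ = 1.1543 rad.
Bracket: H₀ sin φ sin δ + cos φ cos δ sin H₀ = 1.1543×0.84433×-0.24869 + 0.53583×0.96858×0.91450 = -0.242376 + 0.474620 = 0.232244.
Inverse-square distance factor (a/d)² = 1.0373² = 1.075991.
Q̄ = (S₀/π) × 1.075991 × [bracket] = (1361/π) × 1.075991 × 0.232244 = 108.3 W/m².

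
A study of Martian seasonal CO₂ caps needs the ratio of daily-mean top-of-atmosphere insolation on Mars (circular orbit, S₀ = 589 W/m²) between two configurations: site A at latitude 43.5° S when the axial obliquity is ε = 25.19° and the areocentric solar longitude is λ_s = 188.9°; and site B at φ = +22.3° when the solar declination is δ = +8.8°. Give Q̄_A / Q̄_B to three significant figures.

Q̄_A / Q̄_B ≈ 0.791

— Configuration A (φ=-43.5°):
sin δ = sin 25.19° × sin 188.9° = -0.06585, so δ = -3.776°.
cos H₀ = −tan(-43.5°) tan(-3.776°) = -0.0626, H₀ = 1.6335 rad.
Bracket: H₀ sin φ sin δ + cos φ cos δ sin H₀ = 1.6335×-0.68835×-0.06585 + 0.72537×0.99783×0.99804 = 0.074043 + 0.722377 = 0.796420.
Q̄ = (S₀/π) × [bracket] = (589/π) × 0.796420 = 149.32 W/m².
— Configuration B (φ=+22.3°):
cos H₀ = −tan(+22.3°) tan(+8.800°) = -0.0635, H₀ = 1.6343 rad.
Bracket: H₀ sin φ sin δ + cos φ cos δ sin H₀ = 1.6343×0.37946×0.15299 + 0.92521×0.98823×0.99798 = 0.094877 + 0.912473 = 1.007350.
Q̄ = (S₀/π) × [bracket] = (589/π) × 1.007350 = 188.86 W/m².
Ratio Q̄_A / Q̄_B = 149.32 / 188.86 = 0.7906.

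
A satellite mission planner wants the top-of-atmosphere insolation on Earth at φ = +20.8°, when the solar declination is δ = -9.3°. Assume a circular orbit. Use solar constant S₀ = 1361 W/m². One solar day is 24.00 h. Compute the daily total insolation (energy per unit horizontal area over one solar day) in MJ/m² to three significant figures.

31.2 MJ/m²

cos H₀ = −tan(+20.8°) tan(-9.300°) = 0.0622, H₀ = 1.5086 rad.
Bracket: H₀ sin φ sin δ + cos φ cos δ sin H₀ = 1.5086×0.35511×-0.16160 + 0.93483×0.98686×0.99806 = -0.086572 + 0.920757 = 0.834185.
Q̄ = (S₀/π) × [bracket] = (1361/π) × 0.834185 = 361.39 W/m².
Daily total = Q̄ × 24.00 h × 3600 s/h = 361.39 × 24.00 × 3600 / 10⁶ = 31.22 MJ/m².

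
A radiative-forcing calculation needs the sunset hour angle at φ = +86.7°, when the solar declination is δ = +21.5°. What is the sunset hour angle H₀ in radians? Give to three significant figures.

Sunrise equation: cos H₀ = −tan φ · tan δ = -6.8317 ≤ −1, so the Sun never sets (polar day) and H₀ = π.

H₀ = 3.14 rad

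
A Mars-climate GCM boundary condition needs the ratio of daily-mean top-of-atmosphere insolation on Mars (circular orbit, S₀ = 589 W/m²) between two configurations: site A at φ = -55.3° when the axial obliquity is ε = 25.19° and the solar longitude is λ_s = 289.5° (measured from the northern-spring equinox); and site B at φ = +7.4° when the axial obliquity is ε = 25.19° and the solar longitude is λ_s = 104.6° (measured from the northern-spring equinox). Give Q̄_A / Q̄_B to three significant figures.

Q̄_A / Q̄_B ≈ 1.16

— Configuration A (φ=-55.3°):
Solar declination: sin δ = sin ε · sin λ_s = sin 25.19° × sin 289.5° = -0.40121, so δ = -23.654°.
cos H₀ = −tan(-55.3°) tan(-23.654°) = -0.6326, H₀ = 2.2557 rad.
Bracket: H₀ sin φ sin δ + cos φ cos δ sin H₀ = 2.2557×-0.82214×-0.40121 + 0.56928×0.91599×0.77451 = 0.744044 + 0.403872 = 1.147916.
Q̄ = (S₀/π) × [bracket] = (589/π) × 1.147916 = 215.22 W/m².
— Configuration B (φ=+7.4°):
Solar declination: sin δ = sin ε · sin λ_s = sin 25.19° × sin 104.6° = 0.41188, so δ = +24.323°.
cos H₀ = −tan(+7.4°) tan(+24.323°) = -0.0587, H₀ = 1.6295 rad.
Bracket: H₀ sin φ sin δ + cos φ cos δ sin H₀ = 1.6295×0.12880×0.41188 + 0.99167×0.91124×0.99828 = 0.086445 + 0.902095 = 0.988540.
Q̄ = (S₀/π) × [bracket] = (589/π) × 0.988540 = 185.34 W/m².
Ratio Q̄_A / Q̄_B = 215.22 / 185.34 = 1.161.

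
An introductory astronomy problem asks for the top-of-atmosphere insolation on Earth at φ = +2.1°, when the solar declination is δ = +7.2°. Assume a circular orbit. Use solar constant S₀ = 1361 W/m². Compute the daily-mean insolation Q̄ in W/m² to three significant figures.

Q̄ ≈ 433 W/m²

cos H₀ = −tan(+2.1°) tan(+7.200°) = -0.0046, H₀ = 1.5754 rad.
Bracket: H₀ sin φ sin δ + cos φ cos δ sin H₀ = 1.5754×0.03664×0.12533 + 0.99933×0.99211×0.99999 = 0.007234 + 0.991435 = 0.998669.
Q̄ = (S₀/π) × [bracket] = (1361/π) × 0.998669 = 432.6 W/m².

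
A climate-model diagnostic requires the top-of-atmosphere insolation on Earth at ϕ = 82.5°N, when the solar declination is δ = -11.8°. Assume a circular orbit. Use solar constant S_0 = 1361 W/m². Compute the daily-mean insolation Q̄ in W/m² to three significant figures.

cos h₀ = −tan(+82.5°) tan(-11.800°) = 1.5868 ≥ 1 ⇒ polar night, h₀ = 0 and Q̄ = 0.

Q̄ ≈ 0.00 W/m²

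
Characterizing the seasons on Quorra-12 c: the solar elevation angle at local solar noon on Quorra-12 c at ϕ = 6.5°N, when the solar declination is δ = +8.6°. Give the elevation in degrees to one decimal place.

87.9°

At local noon the hour angle is zero, so the zenith angle equals |ϕ − δ| = |+6.5° − (+8.600°)| = 2.100°.
Elevation = 90° − 2.100° = 87.9°.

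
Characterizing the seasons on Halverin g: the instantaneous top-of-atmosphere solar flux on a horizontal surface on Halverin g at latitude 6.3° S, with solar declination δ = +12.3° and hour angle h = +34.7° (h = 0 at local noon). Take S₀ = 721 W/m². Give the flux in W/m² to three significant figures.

cos θ_z = sin φ sin δ + cos φ cos δ cos h = -0.023377 + 0.798421 = 0.775044.
Flux = S₀ · cos θ_z = 721 × 0.775044 = 558.8 W/m².

559 W/m²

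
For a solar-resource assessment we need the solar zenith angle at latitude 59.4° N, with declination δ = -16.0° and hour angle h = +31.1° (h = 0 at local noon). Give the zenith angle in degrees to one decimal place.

θ_z = 79.5°

cos θ_z = sin ϕ sin δ + cos ϕ cos δ cos h = -0.237253 + 0.418990 = 0.181737.
θ_z = arccos(0.181737) = 79.5°.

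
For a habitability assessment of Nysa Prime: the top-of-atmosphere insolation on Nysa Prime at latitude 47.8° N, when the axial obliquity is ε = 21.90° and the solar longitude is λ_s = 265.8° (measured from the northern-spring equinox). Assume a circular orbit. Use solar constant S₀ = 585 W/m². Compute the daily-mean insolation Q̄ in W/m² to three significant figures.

Solar declination: sin δ = sin ε · sin λ_s = sin 21.90° × sin 265.8° = -0.37199, so δ = -21.838°.
cos H₀ = −tan(+47.8°) tan(-21.838°) = 0.4420, H₀ = 1.1130 rad.
Bracket: H₀ sin φ sin δ + cos φ cos δ sin H₀ = 1.1130×0.74080×-0.37199 + 0.67172×0.92824×0.89704 = -0.306710 + 0.559320 = 0.252610.
Q̄ = (S₀/π) × [bracket] = (585/π) × 0.252610 = 47.04 W/m².

Q̄ ≈ 47.0 W/m²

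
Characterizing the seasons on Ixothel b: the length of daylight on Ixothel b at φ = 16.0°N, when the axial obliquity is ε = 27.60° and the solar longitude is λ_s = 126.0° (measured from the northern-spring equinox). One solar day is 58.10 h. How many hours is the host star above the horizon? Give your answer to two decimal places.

Solar declination: sin δ = sin ε · sin λ_s = sin 27.60° × sin 126.0° = 0.37481, so δ = +22.013°.
cos H₀ = −tan φ · tan δ = −tan(+16.0°) × tan(+22.013°) = -0.1159, so H₀ = 1.6870 rad = 96.66°.
Daylight = 2H₀/(2π) × 58.10 h = (1.6870/π) × 58.10 = 31.20 h.

31.20 h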